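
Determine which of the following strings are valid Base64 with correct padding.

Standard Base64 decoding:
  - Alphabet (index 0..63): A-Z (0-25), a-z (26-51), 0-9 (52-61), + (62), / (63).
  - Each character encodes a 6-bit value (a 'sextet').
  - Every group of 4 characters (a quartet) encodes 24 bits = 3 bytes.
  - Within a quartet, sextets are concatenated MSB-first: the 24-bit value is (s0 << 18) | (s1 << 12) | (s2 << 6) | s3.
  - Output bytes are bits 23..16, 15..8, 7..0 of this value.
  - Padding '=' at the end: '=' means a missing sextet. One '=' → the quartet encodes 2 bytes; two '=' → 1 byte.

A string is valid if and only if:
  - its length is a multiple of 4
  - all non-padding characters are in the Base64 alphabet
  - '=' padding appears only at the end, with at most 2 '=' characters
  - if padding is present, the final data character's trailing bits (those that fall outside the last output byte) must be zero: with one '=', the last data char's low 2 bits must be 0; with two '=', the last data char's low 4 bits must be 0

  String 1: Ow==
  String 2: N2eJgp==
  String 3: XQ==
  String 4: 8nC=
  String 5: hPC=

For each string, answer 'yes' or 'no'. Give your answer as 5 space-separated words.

String 1: 'Ow==' → valid
String 2: 'N2eJgp==' → invalid (bad trailing bits)
String 3: 'XQ==' → valid
String 4: '8nC=' → invalid (bad trailing bits)
String 5: 'hPC=' → invalid (bad trailing bits)

Answer: yes no yes no no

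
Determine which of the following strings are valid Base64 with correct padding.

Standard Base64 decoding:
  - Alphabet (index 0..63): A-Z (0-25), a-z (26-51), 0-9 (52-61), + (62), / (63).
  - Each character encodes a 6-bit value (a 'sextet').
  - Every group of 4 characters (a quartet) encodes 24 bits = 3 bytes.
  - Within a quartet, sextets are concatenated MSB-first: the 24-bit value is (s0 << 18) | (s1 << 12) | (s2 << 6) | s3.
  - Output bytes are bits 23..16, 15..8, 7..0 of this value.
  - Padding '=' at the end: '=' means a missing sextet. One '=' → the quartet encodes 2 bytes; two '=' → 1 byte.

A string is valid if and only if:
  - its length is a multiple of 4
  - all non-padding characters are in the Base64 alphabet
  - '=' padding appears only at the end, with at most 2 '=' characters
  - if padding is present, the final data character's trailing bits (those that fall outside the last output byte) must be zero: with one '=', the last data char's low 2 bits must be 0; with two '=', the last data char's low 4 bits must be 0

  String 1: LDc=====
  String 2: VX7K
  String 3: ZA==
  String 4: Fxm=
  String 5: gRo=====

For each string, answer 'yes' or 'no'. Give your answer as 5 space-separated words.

Answer: no yes yes no no

Derivation:
String 1: 'LDc=====' → invalid (5 pad chars (max 2))
String 2: 'VX7K' → valid
String 3: 'ZA==' → valid
String 4: 'Fxm=' → invalid (bad trailing bits)
String 5: 'gRo=====' → invalid (5 pad chars (max 2))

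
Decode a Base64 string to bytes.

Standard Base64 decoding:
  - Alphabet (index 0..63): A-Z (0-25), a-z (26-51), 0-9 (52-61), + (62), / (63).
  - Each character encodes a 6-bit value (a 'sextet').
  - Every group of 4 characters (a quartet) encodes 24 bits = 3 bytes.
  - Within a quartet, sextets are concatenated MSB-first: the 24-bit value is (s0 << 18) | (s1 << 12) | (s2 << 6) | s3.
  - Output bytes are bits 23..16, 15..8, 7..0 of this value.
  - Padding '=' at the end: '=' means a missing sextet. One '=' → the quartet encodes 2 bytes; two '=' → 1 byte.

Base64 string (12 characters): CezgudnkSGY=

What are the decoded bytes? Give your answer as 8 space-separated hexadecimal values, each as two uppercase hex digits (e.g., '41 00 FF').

After char 0 ('C'=2): chars_in_quartet=1 acc=0x2 bytes_emitted=0
After char 1 ('e'=30): chars_in_quartet=2 acc=0x9E bytes_emitted=0
After char 2 ('z'=51): chars_in_quartet=3 acc=0x27B3 bytes_emitted=0
After char 3 ('g'=32): chars_in_quartet=4 acc=0x9ECE0 -> emit 09 EC E0, reset; bytes_emitted=3
After char 4 ('u'=46): chars_in_quartet=1 acc=0x2E bytes_emitted=3
After char 5 ('d'=29): chars_in_quartet=2 acc=0xB9D bytes_emitted=3
After char 6 ('n'=39): chars_in_quartet=3 acc=0x2E767 bytes_emitted=3
After char 7 ('k'=36): chars_in_quartet=4 acc=0xB9D9E4 -> emit B9 D9 E4, reset; bytes_emitted=6
After char 8 ('S'=18): chars_in_quartet=1 acc=0x12 bytes_emitted=6
After char 9 ('G'=6): chars_in_quartet=2 acc=0x486 bytes_emitted=6
After char 10 ('Y'=24): chars_in_quartet=3 acc=0x12198 bytes_emitted=6
Padding '=': partial quartet acc=0x12198 -> emit 48 66; bytes_emitted=8

Answer: 09 EC E0 B9 D9 E4 48 66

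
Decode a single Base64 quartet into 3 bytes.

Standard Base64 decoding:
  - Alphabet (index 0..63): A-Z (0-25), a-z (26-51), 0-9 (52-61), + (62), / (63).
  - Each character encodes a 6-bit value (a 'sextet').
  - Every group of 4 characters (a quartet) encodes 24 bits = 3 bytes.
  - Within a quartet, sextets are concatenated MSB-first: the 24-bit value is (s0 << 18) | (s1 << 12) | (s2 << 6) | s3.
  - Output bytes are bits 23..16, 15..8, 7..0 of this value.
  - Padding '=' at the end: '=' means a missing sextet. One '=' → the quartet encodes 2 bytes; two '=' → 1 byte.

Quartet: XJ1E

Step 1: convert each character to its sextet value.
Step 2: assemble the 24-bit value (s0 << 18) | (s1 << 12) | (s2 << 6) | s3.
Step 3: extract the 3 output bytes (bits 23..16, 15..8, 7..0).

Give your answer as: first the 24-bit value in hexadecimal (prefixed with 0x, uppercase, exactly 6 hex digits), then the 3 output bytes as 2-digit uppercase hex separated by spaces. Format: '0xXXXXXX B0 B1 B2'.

Sextets: X=23, J=9, 1=53, E=4
24-bit: (23<<18) | (9<<12) | (53<<6) | 4
      = 0x5C0000 | 0x009000 | 0x000D40 | 0x000004
      = 0x5C9D44
Bytes: (v>>16)&0xFF=5C, (v>>8)&0xFF=9D, v&0xFF=44

Answer: 0x5C9D44 5C 9D 44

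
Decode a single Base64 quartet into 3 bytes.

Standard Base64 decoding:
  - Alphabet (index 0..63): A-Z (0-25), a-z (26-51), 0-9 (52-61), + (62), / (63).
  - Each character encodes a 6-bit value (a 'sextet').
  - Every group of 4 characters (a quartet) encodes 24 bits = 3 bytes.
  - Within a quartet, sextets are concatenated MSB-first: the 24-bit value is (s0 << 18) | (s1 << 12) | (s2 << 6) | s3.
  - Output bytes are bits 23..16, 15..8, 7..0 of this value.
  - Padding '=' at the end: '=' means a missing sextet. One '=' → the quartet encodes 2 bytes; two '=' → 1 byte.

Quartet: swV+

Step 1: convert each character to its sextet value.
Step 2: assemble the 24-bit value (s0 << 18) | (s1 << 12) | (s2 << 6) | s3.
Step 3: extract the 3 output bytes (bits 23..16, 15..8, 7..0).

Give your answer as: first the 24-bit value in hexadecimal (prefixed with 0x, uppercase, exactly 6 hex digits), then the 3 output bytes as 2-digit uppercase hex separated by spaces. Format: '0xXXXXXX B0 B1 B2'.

Answer: 0xB3057E B3 05 7E

Derivation:
Sextets: s=44, w=48, V=21, +=62
24-bit: (44<<18) | (48<<12) | (21<<6) | 62
      = 0xB00000 | 0x030000 | 0x000540 | 0x00003E
      = 0xB3057E
Bytes: (v>>16)&0xFF=B3, (v>>8)&0xFF=05, v&0xFF=7E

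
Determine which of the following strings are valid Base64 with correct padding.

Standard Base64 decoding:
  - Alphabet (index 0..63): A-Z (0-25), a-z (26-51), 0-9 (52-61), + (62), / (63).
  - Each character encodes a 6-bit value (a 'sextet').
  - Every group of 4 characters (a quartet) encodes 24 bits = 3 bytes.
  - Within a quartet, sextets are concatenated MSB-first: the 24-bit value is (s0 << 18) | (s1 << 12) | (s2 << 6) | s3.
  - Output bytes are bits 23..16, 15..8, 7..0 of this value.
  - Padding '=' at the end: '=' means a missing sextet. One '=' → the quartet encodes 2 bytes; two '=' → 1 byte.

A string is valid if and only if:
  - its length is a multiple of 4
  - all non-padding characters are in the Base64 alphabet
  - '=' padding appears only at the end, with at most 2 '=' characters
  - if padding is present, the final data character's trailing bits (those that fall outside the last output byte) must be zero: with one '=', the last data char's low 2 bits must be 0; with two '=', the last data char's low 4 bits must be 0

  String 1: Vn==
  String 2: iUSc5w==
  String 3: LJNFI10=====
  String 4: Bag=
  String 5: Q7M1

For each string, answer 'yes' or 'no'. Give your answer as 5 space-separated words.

String 1: 'Vn==' → invalid (bad trailing bits)
String 2: 'iUSc5w==' → valid
String 3: 'LJNFI10=====' → invalid (5 pad chars (max 2))
String 4: 'Bag=' → valid
String 5: 'Q7M1' → valid

Answer: no yes no yes yes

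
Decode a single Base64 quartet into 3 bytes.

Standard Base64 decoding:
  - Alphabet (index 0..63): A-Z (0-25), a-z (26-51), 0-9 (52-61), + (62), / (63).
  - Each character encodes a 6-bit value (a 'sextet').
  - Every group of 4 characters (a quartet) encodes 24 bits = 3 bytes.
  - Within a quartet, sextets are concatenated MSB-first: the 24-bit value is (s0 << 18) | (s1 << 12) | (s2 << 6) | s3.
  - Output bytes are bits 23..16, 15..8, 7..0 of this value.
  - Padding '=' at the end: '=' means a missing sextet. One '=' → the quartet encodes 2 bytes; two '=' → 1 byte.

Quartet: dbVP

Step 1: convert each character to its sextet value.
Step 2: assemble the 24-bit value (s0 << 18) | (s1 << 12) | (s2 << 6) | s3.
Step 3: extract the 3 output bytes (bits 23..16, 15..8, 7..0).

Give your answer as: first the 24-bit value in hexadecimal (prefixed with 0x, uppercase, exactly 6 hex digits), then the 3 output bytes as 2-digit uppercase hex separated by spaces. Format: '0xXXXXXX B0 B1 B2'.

Sextets: d=29, b=27, V=21, P=15
24-bit: (29<<18) | (27<<12) | (21<<6) | 15
      = 0x740000 | 0x01B000 | 0x000540 | 0x00000F
      = 0x75B54F
Bytes: (v>>16)&0xFF=75, (v>>8)&0xFF=B5, v&0xFF=4F

Answer: 0x75B54F 75 B5 4F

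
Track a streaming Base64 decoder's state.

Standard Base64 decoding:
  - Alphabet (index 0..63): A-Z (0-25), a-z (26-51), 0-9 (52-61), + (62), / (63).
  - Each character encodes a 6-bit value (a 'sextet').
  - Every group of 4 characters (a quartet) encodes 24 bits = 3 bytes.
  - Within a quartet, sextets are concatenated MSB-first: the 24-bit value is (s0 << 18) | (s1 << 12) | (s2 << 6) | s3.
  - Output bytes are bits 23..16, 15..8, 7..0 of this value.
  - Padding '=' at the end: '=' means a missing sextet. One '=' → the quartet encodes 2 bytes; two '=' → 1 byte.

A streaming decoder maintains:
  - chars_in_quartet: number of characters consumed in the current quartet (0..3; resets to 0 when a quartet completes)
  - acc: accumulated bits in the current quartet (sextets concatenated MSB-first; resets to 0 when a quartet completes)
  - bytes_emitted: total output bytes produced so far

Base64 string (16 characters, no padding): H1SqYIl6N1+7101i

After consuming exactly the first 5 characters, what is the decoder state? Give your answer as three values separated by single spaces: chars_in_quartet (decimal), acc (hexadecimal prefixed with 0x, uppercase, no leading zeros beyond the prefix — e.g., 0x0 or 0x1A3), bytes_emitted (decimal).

Answer: 1 0x18 3

Derivation:
After char 0 ('H'=7): chars_in_quartet=1 acc=0x7 bytes_emitted=0
After char 1 ('1'=53): chars_in_quartet=2 acc=0x1F5 bytes_emitted=0
After char 2 ('S'=18): chars_in_quartet=3 acc=0x7D52 bytes_emitted=0
After char 3 ('q'=42): chars_in_quartet=4 acc=0x1F54AA -> emit 1F 54 AA, reset; bytes_emitted=3
After char 4 ('Y'=24): chars_in_quartet=1 acc=0x18 bytes_emitted=3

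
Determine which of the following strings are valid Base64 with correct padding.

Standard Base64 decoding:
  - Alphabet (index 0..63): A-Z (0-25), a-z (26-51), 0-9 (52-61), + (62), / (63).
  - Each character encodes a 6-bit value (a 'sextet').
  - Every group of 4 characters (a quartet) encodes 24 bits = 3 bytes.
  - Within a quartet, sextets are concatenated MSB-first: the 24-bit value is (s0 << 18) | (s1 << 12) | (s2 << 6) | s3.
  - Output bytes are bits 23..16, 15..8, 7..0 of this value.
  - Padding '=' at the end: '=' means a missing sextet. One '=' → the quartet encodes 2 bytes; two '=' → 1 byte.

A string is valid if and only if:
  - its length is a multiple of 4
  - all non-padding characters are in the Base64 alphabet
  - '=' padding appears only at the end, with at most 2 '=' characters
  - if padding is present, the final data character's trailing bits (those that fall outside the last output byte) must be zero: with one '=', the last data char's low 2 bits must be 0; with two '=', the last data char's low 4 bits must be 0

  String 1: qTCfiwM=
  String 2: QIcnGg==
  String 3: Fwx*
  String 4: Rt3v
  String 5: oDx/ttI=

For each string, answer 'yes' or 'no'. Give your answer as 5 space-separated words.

Answer: yes yes no yes yes

Derivation:
String 1: 'qTCfiwM=' → valid
String 2: 'QIcnGg==' → valid
String 3: 'Fwx*' → invalid (bad char(s): ['*'])
String 4: 'Rt3v' → valid
String 5: 'oDx/ttI=' → valid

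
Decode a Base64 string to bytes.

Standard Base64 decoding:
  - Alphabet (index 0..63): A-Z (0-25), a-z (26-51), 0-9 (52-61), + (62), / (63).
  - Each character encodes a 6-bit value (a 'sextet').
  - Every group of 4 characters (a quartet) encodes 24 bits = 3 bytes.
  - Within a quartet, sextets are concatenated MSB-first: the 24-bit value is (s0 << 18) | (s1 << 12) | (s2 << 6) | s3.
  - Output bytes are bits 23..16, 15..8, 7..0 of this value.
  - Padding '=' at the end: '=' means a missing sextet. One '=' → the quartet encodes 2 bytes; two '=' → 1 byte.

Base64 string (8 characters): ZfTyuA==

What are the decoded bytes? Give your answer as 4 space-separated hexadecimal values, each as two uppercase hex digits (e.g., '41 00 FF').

After char 0 ('Z'=25): chars_in_quartet=1 acc=0x19 bytes_emitted=0
After char 1 ('f'=31): chars_in_quartet=2 acc=0x65F bytes_emitted=0
After char 2 ('T'=19): chars_in_quartet=3 acc=0x197D3 bytes_emitted=0
After char 3 ('y'=50): chars_in_quartet=4 acc=0x65F4F2 -> emit 65 F4 F2, reset; bytes_emitted=3
After char 4 ('u'=46): chars_in_quartet=1 acc=0x2E bytes_emitted=3
After char 5 ('A'=0): chars_in_quartet=2 acc=0xB80 bytes_emitted=3
Padding '==': partial quartet acc=0xB80 -> emit B8; bytes_emitted=4

Answer: 65 F4 F2 B8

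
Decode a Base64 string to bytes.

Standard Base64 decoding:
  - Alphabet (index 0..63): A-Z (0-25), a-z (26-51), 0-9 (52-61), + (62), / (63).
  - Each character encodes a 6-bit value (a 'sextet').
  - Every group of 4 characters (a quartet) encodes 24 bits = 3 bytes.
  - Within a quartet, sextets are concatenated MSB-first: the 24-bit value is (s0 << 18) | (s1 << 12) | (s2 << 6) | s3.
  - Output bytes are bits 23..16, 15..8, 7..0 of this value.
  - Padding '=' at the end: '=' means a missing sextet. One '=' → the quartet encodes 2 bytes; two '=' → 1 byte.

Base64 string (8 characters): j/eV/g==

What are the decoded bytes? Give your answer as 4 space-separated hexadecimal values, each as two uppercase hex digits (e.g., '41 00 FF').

Answer: 8F F7 95 FE

Derivation:
After char 0 ('j'=35): chars_in_quartet=1 acc=0x23 bytes_emitted=0
After char 1 ('/'=63): chars_in_quartet=2 acc=0x8FF bytes_emitted=0
After char 2 ('e'=30): chars_in_quartet=3 acc=0x23FDE bytes_emitted=0
After char 3 ('V'=21): chars_in_quartet=4 acc=0x8FF795 -> emit 8F F7 95, reset; bytes_emitted=3
After char 4 ('/'=63): chars_in_quartet=1 acc=0x3F bytes_emitted=3
After char 5 ('g'=32): chars_in_quartet=2 acc=0xFE0 bytes_emitted=3
Padding '==': partial quartet acc=0xFE0 -> emit FE; bytes_emitted=4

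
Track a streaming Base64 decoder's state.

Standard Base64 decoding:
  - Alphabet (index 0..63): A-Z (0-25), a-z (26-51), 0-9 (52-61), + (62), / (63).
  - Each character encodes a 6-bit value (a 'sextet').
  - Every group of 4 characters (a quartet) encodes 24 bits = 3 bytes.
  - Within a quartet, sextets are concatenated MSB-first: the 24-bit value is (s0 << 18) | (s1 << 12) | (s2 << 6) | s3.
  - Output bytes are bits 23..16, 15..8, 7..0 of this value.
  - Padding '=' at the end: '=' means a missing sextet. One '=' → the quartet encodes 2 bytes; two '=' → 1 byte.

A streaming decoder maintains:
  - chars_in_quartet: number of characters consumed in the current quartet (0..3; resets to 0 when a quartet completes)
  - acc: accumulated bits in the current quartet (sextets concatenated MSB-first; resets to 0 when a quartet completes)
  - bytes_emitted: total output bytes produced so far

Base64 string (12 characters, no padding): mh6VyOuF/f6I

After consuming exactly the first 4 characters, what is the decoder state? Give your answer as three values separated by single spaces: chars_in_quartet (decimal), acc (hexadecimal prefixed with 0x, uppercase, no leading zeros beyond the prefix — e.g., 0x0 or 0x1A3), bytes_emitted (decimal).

Answer: 0 0x0 3

Derivation:
After char 0 ('m'=38): chars_in_quartet=1 acc=0x26 bytes_emitted=0
After char 1 ('h'=33): chars_in_quartet=2 acc=0x9A1 bytes_emitted=0
After char 2 ('6'=58): chars_in_quartet=3 acc=0x2687A bytes_emitted=0
After char 3 ('V'=21): chars_in_quartet=4 acc=0x9A1E95 -> emit 9A 1E 95, reset; bytes_emitted=3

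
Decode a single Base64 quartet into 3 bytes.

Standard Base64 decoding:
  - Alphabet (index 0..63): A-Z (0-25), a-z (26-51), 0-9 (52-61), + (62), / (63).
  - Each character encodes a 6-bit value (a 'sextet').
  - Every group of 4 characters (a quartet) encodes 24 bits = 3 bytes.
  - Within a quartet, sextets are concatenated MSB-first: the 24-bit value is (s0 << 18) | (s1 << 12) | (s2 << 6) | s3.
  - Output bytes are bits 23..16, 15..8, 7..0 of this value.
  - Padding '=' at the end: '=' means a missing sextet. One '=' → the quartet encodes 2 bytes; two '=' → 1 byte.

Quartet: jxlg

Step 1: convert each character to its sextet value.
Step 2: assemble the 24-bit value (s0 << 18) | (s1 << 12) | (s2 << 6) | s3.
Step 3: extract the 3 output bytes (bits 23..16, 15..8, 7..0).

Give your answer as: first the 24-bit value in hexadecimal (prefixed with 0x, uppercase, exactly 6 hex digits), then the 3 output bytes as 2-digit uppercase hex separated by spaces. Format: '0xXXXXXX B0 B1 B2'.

Answer: 0x8F1960 8F 19 60

Derivation:
Sextets: j=35, x=49, l=37, g=32
24-bit: (35<<18) | (49<<12) | (37<<6) | 32
      = 0x8C0000 | 0x031000 | 0x000940 | 0x000020
      = 0x8F1960
Bytes: (v>>16)&0xFF=8F, (v>>8)&0xFF=19, v&0xFF=60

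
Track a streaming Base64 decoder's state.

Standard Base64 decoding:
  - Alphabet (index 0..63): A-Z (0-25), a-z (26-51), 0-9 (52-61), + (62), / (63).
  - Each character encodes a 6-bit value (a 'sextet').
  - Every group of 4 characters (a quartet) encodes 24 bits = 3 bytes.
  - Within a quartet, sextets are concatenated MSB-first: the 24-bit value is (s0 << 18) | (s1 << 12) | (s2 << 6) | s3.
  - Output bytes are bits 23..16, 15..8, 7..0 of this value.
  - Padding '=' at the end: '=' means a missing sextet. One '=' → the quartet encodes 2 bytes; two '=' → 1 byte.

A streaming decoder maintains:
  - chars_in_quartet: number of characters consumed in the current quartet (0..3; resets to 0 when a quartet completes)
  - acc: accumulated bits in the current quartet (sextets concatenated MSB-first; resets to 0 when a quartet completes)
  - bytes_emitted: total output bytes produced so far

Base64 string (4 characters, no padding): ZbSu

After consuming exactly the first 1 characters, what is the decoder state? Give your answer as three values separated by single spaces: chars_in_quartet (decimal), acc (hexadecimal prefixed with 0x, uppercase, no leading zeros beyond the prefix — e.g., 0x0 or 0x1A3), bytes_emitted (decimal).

Answer: 1 0x19 0

Derivation:
After char 0 ('Z'=25): chars_in_quartet=1 acc=0x19 bytes_emitted=0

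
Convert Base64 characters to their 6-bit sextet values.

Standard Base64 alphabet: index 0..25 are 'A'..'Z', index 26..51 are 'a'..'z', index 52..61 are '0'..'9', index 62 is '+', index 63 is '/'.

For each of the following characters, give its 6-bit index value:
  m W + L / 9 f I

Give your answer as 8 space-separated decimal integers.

'm': a..z range, 26 + ord('m') − ord('a') = 38
'W': A..Z range, ord('W') − ord('A') = 22
'+': index 62
'L': A..Z range, ord('L') − ord('A') = 11
'/': index 63
'9': 0..9 range, 52 + ord('9') − ord('0') = 61
'f': a..z range, 26 + ord('f') − ord('a') = 31
'I': A..Z range, ord('I') − ord('A') = 8

Answer: 38 22 62 11 63 61 31 8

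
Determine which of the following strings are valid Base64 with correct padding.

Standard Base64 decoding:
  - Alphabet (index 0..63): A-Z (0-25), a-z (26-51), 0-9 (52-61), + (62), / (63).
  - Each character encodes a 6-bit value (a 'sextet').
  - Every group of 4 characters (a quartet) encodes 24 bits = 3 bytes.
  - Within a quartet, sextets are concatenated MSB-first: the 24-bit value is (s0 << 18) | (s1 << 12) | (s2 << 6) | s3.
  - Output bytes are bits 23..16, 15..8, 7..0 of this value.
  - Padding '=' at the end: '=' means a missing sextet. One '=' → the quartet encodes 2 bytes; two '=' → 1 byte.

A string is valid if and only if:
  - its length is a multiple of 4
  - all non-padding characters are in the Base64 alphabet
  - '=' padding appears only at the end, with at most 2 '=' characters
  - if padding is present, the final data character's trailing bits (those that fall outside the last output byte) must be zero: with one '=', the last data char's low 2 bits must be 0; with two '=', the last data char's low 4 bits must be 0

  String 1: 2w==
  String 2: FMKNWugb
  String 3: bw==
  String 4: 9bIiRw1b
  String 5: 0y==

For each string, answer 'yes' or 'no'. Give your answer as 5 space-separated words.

Answer: yes yes yes yes no

Derivation:
String 1: '2w==' → valid
String 2: 'FMKNWugb' → valid
String 3: 'bw==' → valid
String 4: '9bIiRw1b' → valid
String 5: '0y==' → invalid (bad trailing bits)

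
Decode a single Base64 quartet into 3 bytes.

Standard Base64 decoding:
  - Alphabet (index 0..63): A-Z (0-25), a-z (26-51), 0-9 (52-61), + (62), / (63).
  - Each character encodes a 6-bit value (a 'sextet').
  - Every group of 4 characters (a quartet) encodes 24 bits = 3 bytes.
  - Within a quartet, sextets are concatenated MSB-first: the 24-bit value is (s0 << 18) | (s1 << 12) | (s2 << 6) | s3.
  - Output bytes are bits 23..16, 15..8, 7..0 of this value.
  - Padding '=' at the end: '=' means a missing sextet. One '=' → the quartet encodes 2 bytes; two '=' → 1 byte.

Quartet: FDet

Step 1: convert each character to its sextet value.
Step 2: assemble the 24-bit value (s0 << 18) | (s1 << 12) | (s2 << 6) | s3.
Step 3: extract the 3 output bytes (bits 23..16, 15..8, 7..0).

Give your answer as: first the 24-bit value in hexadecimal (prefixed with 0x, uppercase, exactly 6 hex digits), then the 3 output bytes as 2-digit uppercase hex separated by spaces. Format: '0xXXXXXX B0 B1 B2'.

Sextets: F=5, D=3, e=30, t=45
24-bit: (5<<18) | (3<<12) | (30<<6) | 45
      = 0x140000 | 0x003000 | 0x000780 | 0x00002D
      = 0x1437AD
Bytes: (v>>16)&0xFF=14, (v>>8)&0xFF=37, v&0xFF=AD

Answer: 0x1437AD 14 37 AD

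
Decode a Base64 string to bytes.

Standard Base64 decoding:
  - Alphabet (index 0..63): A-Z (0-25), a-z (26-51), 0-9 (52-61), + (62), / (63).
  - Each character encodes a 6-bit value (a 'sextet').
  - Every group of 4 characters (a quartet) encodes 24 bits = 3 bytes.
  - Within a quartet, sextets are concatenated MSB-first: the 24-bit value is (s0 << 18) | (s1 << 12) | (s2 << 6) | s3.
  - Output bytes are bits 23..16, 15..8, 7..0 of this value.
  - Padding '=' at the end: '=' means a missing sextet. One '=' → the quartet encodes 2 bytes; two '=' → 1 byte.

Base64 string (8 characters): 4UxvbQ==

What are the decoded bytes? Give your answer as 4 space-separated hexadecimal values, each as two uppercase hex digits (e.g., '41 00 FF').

Answer: E1 4C 6F 6D

Derivation:
After char 0 ('4'=56): chars_in_quartet=1 acc=0x38 bytes_emitted=0
After char 1 ('U'=20): chars_in_quartet=2 acc=0xE14 bytes_emitted=0
After char 2 ('x'=49): chars_in_quartet=3 acc=0x38531 bytes_emitted=0
After char 3 ('v'=47): chars_in_quartet=4 acc=0xE14C6F -> emit E1 4C 6F, reset; bytes_emitted=3
After char 4 ('b'=27): chars_in_quartet=1 acc=0x1B bytes_emitted=3
After char 5 ('Q'=16): chars_in_quartet=2 acc=0x6D0 bytes_emitted=3
Padding '==': partial quartet acc=0x6D0 -> emit 6D; bytes_emitted=4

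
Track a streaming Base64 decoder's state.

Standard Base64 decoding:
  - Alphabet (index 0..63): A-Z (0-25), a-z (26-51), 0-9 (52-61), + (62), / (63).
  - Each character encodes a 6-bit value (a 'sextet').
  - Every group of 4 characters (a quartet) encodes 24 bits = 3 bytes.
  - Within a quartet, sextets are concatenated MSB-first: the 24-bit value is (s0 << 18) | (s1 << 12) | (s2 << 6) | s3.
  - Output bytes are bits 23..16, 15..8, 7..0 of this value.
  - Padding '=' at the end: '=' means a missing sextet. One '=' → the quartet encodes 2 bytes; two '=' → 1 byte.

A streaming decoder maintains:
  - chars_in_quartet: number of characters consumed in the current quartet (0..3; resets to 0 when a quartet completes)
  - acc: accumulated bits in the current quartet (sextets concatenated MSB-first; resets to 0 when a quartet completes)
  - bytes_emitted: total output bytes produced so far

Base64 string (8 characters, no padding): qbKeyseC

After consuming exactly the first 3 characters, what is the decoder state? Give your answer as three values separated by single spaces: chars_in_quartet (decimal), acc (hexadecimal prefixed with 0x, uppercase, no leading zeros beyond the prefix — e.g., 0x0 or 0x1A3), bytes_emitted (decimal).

After char 0 ('q'=42): chars_in_quartet=1 acc=0x2A bytes_emitted=0
After char 1 ('b'=27): chars_in_quartet=2 acc=0xA9B bytes_emitted=0
After char 2 ('K'=10): chars_in_quartet=3 acc=0x2A6CA bytes_emitted=0

Answer: 3 0x2A6CA 0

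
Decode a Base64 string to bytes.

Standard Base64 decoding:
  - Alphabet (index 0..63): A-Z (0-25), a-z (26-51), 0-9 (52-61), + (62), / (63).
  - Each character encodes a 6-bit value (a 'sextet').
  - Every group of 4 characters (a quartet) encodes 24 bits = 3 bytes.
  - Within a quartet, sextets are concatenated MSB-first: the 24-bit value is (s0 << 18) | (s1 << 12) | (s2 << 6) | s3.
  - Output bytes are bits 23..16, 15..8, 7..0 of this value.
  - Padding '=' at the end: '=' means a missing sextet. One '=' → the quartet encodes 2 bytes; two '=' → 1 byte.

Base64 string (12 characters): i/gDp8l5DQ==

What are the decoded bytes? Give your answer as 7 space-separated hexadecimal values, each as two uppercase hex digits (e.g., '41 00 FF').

Answer: 8B F8 03 A7 C9 79 0D

Derivation:
After char 0 ('i'=34): chars_in_quartet=1 acc=0x22 bytes_emitted=0
After char 1 ('/'=63): chars_in_quartet=2 acc=0x8BF bytes_emitted=0
After char 2 ('g'=32): chars_in_quartet=3 acc=0x22FE0 bytes_emitted=0
After char 3 ('D'=3): chars_in_quartet=4 acc=0x8BF803 -> emit 8B F8 03, reset; bytes_emitted=3
After char 4 ('p'=41): chars_in_quartet=1 acc=0x29 bytes_emitted=3
After char 5 ('8'=60): chars_in_quartet=2 acc=0xA7C bytes_emitted=3
After char 6 ('l'=37): chars_in_quartet=3 acc=0x29F25 bytes_emitted=3
After char 7 ('5'=57): chars_in_quartet=4 acc=0xA7C979 -> emit A7 C9 79, reset; bytes_emitted=6
After char 8 ('D'=3): chars_in_quartet=1 acc=0x3 bytes_emitted=6
After char 9 ('Q'=16): chars_in_quartet=2 acc=0xD0 bytes_emitted=6
Padding '==': partial quartet acc=0xD0 -> emit 0D; bytes_emitted=7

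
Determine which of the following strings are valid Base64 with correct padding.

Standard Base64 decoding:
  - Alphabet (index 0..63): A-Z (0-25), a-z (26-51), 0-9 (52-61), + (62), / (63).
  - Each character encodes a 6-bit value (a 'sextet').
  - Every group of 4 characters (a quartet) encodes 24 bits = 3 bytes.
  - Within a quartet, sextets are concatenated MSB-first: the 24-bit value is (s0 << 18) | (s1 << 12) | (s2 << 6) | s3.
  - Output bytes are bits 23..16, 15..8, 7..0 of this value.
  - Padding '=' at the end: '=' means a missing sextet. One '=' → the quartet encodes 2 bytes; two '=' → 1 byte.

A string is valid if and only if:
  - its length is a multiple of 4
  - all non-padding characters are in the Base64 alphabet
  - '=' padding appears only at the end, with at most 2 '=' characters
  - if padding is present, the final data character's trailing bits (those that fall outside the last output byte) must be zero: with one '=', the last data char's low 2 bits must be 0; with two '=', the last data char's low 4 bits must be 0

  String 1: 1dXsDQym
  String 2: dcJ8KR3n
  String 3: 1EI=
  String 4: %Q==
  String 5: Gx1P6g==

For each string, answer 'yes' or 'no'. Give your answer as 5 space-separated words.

String 1: '1dXsDQym' → valid
String 2: 'dcJ8KR3n' → valid
String 3: '1EI=' → valid
String 4: '%Q==' → invalid (bad char(s): ['%'])
String 5: 'Gx1P6g==' → valid

Answer: yes yes yes no yes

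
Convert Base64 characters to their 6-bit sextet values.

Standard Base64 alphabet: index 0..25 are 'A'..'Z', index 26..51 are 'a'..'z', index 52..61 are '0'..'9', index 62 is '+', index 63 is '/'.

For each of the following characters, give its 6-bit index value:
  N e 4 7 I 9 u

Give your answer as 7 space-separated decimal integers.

'N': A..Z range, ord('N') − ord('A') = 13
'e': a..z range, 26 + ord('e') − ord('a') = 30
'4': 0..9 range, 52 + ord('4') − ord('0') = 56
'7': 0..9 range, 52 + ord('7') − ord('0') = 59
'I': A..Z range, ord('I') − ord('A') = 8
'9': 0..9 range, 52 + ord('9') − ord('0') = 61
'u': a..z range, 26 + ord('u') − ord('a') = 46

Answer: 13 30 56 59 8 61 46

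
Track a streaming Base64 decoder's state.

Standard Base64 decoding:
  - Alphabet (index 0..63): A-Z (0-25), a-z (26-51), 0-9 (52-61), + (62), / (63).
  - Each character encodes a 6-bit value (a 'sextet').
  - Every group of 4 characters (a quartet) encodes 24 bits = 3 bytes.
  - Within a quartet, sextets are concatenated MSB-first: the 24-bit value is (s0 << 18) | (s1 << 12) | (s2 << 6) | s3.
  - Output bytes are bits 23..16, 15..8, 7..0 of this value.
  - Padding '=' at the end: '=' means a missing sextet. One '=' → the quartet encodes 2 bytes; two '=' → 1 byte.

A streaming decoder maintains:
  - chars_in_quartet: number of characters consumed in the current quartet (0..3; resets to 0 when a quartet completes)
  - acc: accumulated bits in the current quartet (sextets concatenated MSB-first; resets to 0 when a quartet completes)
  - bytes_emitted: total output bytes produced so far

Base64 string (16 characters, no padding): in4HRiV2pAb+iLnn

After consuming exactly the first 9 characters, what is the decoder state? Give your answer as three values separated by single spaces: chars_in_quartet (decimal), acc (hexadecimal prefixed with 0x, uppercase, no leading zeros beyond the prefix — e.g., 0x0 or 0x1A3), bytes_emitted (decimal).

Answer: 1 0x29 6

Derivation:
After char 0 ('i'=34): chars_in_quartet=1 acc=0x22 bytes_emitted=0
After char 1 ('n'=39): chars_in_quartet=2 acc=0x8A7 bytes_emitted=0
After char 2 ('4'=56): chars_in_quartet=3 acc=0x229F8 bytes_emitted=0
After char 3 ('H'=7): chars_in_quartet=4 acc=0x8A7E07 -> emit 8A 7E 07, reset; bytes_emitted=3
After char 4 ('R'=17): chars_in_quartet=1 acc=0x11 bytes_emitted=3
After char 5 ('i'=34): chars_in_quartet=2 acc=0x462 bytes_emitted=3
After char 6 ('V'=21): chars_in_quartet=3 acc=0x11895 bytes_emitted=3
After char 7 ('2'=54): chars_in_quartet=4 acc=0x462576 -> emit 46 25 76, reset; bytes_emitted=6
After char 8 ('p'=41): chars_in_quartet=1 acc=0x29 bytes_emitted=6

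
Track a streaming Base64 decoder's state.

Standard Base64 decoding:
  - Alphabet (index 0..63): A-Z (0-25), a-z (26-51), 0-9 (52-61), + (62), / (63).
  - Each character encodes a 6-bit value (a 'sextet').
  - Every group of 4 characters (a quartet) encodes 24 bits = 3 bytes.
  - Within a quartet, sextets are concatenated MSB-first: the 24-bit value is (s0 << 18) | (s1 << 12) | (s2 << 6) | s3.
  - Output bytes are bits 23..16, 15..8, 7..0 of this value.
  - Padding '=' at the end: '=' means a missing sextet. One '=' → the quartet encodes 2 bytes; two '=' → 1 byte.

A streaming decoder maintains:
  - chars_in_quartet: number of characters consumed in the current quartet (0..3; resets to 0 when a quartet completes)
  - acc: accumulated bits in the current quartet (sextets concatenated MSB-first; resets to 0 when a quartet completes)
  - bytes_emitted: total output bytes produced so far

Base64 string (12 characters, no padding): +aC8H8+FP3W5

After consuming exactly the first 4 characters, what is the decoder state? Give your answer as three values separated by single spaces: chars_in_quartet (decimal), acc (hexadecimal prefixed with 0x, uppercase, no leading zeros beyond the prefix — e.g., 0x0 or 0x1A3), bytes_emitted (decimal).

Answer: 0 0x0 3

Derivation:
After char 0 ('+'=62): chars_in_quartet=1 acc=0x3E bytes_emitted=0
After char 1 ('a'=26): chars_in_quartet=2 acc=0xF9A bytes_emitted=0
After char 2 ('C'=2): chars_in_quartet=3 acc=0x3E682 bytes_emitted=0
After char 3 ('8'=60): chars_in_quartet=4 acc=0xF9A0BC -> emit F9 A0 BC, reset; bytes_emitted=3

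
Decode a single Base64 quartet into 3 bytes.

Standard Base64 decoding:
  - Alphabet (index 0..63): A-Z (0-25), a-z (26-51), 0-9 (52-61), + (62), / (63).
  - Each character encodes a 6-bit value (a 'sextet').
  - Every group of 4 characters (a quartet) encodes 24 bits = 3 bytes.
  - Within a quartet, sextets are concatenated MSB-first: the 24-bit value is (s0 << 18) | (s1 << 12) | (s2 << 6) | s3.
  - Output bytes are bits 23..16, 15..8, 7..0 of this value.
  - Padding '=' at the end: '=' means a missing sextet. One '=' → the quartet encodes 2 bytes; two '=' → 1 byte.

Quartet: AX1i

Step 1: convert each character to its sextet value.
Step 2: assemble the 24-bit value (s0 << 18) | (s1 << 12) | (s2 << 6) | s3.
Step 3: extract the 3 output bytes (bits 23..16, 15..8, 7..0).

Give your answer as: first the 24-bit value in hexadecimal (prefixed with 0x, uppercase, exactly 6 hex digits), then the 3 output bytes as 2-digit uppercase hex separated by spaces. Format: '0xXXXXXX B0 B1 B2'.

Sextets: A=0, X=23, 1=53, i=34
24-bit: (0<<18) | (23<<12) | (53<<6) | 34
      = 0x000000 | 0x017000 | 0x000D40 | 0x000022
      = 0x017D62
Bytes: (v>>16)&0xFF=01, (v>>8)&0xFF=7D, v&0xFF=62

Answer: 0x017D62 01 7D 62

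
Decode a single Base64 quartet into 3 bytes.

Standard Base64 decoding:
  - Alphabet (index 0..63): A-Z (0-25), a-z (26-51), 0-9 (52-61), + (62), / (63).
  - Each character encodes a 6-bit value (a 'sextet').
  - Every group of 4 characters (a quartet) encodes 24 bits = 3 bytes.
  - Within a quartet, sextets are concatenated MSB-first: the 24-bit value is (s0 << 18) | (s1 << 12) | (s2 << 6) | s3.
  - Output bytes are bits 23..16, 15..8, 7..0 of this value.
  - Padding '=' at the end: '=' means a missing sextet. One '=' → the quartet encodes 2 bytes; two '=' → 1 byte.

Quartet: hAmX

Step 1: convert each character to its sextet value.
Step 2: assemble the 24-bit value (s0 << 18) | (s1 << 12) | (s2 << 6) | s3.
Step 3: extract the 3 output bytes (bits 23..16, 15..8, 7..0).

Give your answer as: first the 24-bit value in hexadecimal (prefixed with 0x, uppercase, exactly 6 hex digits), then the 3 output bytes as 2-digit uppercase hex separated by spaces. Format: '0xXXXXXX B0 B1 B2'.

Sextets: h=33, A=0, m=38, X=23
24-bit: (33<<18) | (0<<12) | (38<<6) | 23
      = 0x840000 | 0x000000 | 0x000980 | 0x000017
      = 0x840997
Bytes: (v>>16)&0xFF=84, (v>>8)&0xFF=09, v&0xFF=97

Answer: 0x840997 84 09 97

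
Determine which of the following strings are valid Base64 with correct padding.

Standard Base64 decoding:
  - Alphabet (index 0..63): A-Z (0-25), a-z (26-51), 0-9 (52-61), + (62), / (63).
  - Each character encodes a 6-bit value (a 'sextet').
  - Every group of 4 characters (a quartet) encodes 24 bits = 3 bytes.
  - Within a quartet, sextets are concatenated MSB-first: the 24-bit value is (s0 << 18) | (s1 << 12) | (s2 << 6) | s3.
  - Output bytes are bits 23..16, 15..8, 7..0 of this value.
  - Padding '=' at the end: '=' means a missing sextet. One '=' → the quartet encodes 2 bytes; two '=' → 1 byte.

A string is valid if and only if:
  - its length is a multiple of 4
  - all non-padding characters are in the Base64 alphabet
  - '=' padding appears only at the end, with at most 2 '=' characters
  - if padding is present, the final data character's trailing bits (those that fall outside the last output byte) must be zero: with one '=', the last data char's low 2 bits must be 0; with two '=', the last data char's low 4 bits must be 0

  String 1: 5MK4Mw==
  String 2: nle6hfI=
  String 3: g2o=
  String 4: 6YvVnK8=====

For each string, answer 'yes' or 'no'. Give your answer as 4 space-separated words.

String 1: '5MK4Mw==' → valid
String 2: 'nle6hfI=' → valid
String 3: 'g2o=' → valid
String 4: '6YvVnK8=====' → invalid (5 pad chars (max 2))

Answer: yes yes yes no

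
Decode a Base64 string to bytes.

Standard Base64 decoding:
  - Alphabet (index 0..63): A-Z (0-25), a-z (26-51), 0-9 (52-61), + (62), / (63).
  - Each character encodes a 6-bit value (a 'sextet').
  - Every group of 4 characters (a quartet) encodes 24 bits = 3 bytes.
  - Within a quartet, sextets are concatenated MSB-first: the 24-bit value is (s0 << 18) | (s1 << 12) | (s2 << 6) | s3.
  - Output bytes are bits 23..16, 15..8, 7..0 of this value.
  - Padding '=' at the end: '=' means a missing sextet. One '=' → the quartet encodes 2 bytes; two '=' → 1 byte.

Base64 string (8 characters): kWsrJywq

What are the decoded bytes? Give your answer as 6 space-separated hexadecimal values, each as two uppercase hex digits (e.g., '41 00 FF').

Answer: 91 6B 2B 27 2C 2A

Derivation:
After char 0 ('k'=36): chars_in_quartet=1 acc=0x24 bytes_emitted=0
After char 1 ('W'=22): chars_in_quartet=2 acc=0x916 bytes_emitted=0
After char 2 ('s'=44): chars_in_quartet=3 acc=0x245AC bytes_emitted=0
After char 3 ('r'=43): chars_in_quartet=4 acc=0x916B2B -> emit 91 6B 2B, reset; bytes_emitted=3
After char 4 ('J'=9): chars_in_quartet=1 acc=0x9 bytes_emitted=3
After char 5 ('y'=50): chars_in_quartet=2 acc=0x272 bytes_emitted=3
After char 6 ('w'=48): chars_in_quartet=3 acc=0x9CB0 bytes_emitted=3
After char 7 ('q'=42): chars_in_quartet=4 acc=0x272C2A -> emit 27 2C 2A, reset; bytes_emitted=6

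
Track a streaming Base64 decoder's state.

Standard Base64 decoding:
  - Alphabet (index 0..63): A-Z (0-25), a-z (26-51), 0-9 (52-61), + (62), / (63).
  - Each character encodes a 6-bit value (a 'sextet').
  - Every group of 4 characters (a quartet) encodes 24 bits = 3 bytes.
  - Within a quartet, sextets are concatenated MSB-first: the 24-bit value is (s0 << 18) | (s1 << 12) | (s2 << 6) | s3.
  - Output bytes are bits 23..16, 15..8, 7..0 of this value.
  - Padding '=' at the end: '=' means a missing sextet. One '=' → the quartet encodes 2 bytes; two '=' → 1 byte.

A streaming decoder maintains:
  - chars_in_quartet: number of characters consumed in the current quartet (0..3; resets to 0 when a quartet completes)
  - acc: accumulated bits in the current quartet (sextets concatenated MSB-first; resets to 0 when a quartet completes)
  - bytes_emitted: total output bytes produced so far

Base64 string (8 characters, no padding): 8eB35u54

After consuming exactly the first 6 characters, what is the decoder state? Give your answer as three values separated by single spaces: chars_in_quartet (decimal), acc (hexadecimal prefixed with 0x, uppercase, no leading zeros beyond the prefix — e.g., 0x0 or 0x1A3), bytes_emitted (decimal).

After char 0 ('8'=60): chars_in_quartet=1 acc=0x3C bytes_emitted=0
After char 1 ('e'=30): chars_in_quartet=2 acc=0xF1E bytes_emitted=0
After char 2 ('B'=1): chars_in_quartet=3 acc=0x3C781 bytes_emitted=0
After char 3 ('3'=55): chars_in_quartet=4 acc=0xF1E077 -> emit F1 E0 77, reset; bytes_emitted=3
After char 4 ('5'=57): chars_in_quartet=1 acc=0x39 bytes_emitted=3
After char 5 ('u'=46): chars_in_quartet=2 acc=0xE6E bytes_emitted=3

Answer: 2 0xE6E 3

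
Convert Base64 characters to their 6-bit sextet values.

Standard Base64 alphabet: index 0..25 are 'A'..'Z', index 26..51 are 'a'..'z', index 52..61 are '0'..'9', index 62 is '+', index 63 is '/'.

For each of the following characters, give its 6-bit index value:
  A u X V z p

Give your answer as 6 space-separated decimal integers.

'A': A..Z range, ord('A') − ord('A') = 0
'u': a..z range, 26 + ord('u') − ord('a') = 46
'X': A..Z range, ord('X') − ord('A') = 23
'V': A..Z range, ord('V') − ord('A') = 21
'z': a..z range, 26 + ord('z') − ord('a') = 51
'p': a..z range, 26 + ord('p') − ord('a') = 41

Answer: 0 46 23 21 51 41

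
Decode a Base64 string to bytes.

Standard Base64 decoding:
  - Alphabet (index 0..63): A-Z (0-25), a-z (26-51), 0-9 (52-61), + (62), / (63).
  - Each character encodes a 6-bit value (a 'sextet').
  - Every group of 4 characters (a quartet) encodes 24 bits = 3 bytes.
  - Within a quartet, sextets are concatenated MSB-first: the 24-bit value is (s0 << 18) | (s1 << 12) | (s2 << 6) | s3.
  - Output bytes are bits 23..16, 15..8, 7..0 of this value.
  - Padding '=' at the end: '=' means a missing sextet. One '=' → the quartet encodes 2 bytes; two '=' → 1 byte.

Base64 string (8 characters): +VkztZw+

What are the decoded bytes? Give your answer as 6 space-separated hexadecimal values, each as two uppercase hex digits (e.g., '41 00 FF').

Answer: F9 59 33 B5 9C 3E

Derivation:
After char 0 ('+'=62): chars_in_quartet=1 acc=0x3E bytes_emitted=0
After char 1 ('V'=21): chars_in_quartet=2 acc=0xF95 bytes_emitted=0
After char 2 ('k'=36): chars_in_quartet=3 acc=0x3E564 bytes_emitted=0
After char 3 ('z'=51): chars_in_quartet=4 acc=0xF95933 -> emit F9 59 33, reset; bytes_emitted=3
After char 4 ('t'=45): chars_in_quartet=1 acc=0x2D bytes_emitted=3
After char 5 ('Z'=25): chars_in_quartet=2 acc=0xB59 bytes_emitted=3
After char 6 ('w'=48): chars_in_quartet=3 acc=0x2D670 bytes_emitted=3
After char 7 ('+'=62): chars_in_quartet=4 acc=0xB59C3E -> emit B5 9C 3E, reset; bytes_emitted=6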